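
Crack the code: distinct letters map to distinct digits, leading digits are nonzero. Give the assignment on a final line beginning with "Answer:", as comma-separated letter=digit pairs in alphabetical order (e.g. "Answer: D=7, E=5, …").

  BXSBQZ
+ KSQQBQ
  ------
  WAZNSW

Step 1. [col 1: Z + Q ≡ W (mod 10)] several values work for Z in column 1 (Z + Q ≡ W (mod 10), carry-in 0); try Z=1, so Z=1.
Step 2. [col 1: Z + Q ≡ W (mod 10)] Q=7 is one option consistent with column 1 (Z + Q ≡ W (mod 10), carry-in 0) — take it. So Q=7.
Step 3. [col 1: Z + Q ≡ W (mod 10)] column 1 reads Z+Q+carry(0)=W with Z=1, Q=7; with digits 1,7 already taken and all letters distinct, the only value for W is 8 ⇒ W=8.
Step 4. [col 2: Q + B ≡ S (mod 10)] S=3 is one option consistent with column 2 (Q + B ≡ S (mod 10), carry-in 0) — take it. So S=3.
Step 5. [col 2: Q + B ≡ S (mod 10)] column 2 reads Q+B+carry(0)=S with Q=7, S=3; with digits 1,3,7,8 already taken and all letters distinct, the only value for B is 6, so B=6.
Step 6. [col 3: B + Q ≡ N (mod 10)] column 3 reads B+Q+carry(1)=N with B=6, Q=7; with digits 1,3,6,7,8 already taken and all letters distinct, the only value for N is 4, so N=4.
Step 7. [col 5: X + S ≡ A (mod 10)] column 5: given S=3, carry-in 1, and digits 1,3,4,6,7,8 already taken and all letters distinct, X+S≡A (mod 10) forces X=5, so X=5.
Step 8. [col 5: X + S ≡ A (mod 10)] column 5 reads X+S+carry(1)=A with X=5, S=3; with digits 1,3,4,5,6,7,8 already taken and all letters distinct, the only value for A is 9. So A=9.
Step 9. [col 6: B + K ≡ W (mod 10)] from column 6 (B=6, W=8, carry-in 0, digits 1,3,4,5,6,7,8,9 already taken and all letters distinct): K must equal 2, so K=2.

Answer: A=9, B=6, K=2, N=4, Q=7, S=3, W=8, X=5, Z=1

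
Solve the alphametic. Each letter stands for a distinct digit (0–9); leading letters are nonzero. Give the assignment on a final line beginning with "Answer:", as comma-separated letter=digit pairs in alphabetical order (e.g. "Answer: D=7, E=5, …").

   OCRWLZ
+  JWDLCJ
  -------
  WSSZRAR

Step 1. [col 1: Z + J ≡ R (mod 10)] several values work for J in column 1 (Z + J ≡ R (mod 10), carry-in 0); try J=7, so J=7.
Step 2. [col 1: Z + J ≡ R (mod 10)] no forcing yet in column 1 (carry-in 0); Z=3 is free and consistent — try it. So Z=3.
Step 3. [col 1: Z + J ≡ R (mod 10)] in column 1 we have Z+J≡R with carry-in 0; given Z=3, J=7 and digits 3,7 already taken and all letters distinct, that pins R to 0 ⇒ R=0.
Step 4. [W] W is the leading digit of a 7-digit sum of two 6-digit numbers; the final carry is exactly 1, so W=1.
Step 5. [col 2: L + C ≡ A (mod 10)] several values work for A in column 2 (L + C ≡ A (mod 10), carry-in 1); try A=4 ⇒ A=4.
Step 6. [col 2: L + C ≡ A (mod 10)] C=5 is one option consistent with column 2 (L + C ≡ A (mod 10), carry-in 1) — take it. So C=5.
Step 7. [col 2: L + C ≡ A (mod 10)] in column 2 we have L+C≡A with carry-in 1; given C=5, A=4 and digits 0,1,3,4,5,7 already taken and all letters distinct, that pins L to 8, so L=8.
Step 8. [col 4: R + D ≡ Z (mod 10)] column 4: given R=0, Z=3, carry-in 1, and digits 0,1,3,4,5,7,8 already taken and all letters distinct, R+D≡Z (mod 10) forces D=2. So D=2.
Step 9. [col 5: C + W ≡ S (mod 10)] in column 5 we have C+W≡S with carry-in 0; given C=5, W=1 and digits 0,1,2,3,4,5,7,8 already taken and all letters distinct, that pins S to 6. So S=6.
Step 10. [col 6: O + J ≡ S (mod 10)] column 6: given J=7, S=6, carry-in 0, and digits 0,1,2,3,4,5,6,7,8 already taken and all letters distinct, O+J≡S (mod 10) forces O=9 ⇒ O=9.

Answer: A=4, C=5, D=2, J=7, L=8, O=9, R=0, S=6, W=1, Z=3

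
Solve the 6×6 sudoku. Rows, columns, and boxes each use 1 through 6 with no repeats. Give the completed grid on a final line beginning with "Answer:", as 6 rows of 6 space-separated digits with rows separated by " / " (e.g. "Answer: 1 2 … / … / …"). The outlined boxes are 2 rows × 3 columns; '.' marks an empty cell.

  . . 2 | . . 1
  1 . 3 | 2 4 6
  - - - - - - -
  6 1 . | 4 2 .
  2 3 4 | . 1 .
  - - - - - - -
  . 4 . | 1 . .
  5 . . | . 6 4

Step 1. [r6c4∈{3}] r6c4's peers cover all but 3, so r6c4=3.
Step 2. [r4c6∈{5}] r4c6 is down to just 5. So r4c6=5.
Step 3. [r1c4∈{5}] nothing but 5 survives at r1c4 ⇒ r1c4=5.
Step 4. [r4c4∈{6}] r4c4's peers cover all but 6. So r4c4=6.
Step 5. [r5c1∈{3}] nothing but 3 survives at r5c1. So r5c1=3.
Step 6. [r1c2∈{6}] r1c2 is down to just 6 ⇒ r1c2=6.
Step 7. [r3c6∈{3}] r3c6 is down to just 3 ⇒ r3c6=3.
Step 8. [r6c2∈{2}] nothing but 2 survives at r6c2, so r6c2=2.
Step 9. [r6c3∈{1}] r6c3 is down to just 1 ⇒ r6c3=1.
Step 10. [r1c1∈{4}] only 4 remains possible at r1c1. So r1c1=4.
Step 11. [r5c5∈{5}] r5c5 has the single candidate 5 ⇒ r5c5=5.
Step 12. [r5c6∈{2}] r5c6 has the single candidate 2. So r5c6=2.
Step 13. [r2c2∈{5}] nothing but 5 survives at r2c2, so r2c2=5.
Step 14. [r1c5∈{3}] only 3 remains possible at r1c5 ⇒ r1c5=3.
Step 15. [r5c3∈{6}] r5c3's peers cover all but 6. So r5c3=6.
Step 16. [r3c3∈{5}] only 5 remains possible at r3c3. So r3c3=5.

Answer: 4 6 2 5 3 1 / 1 5 3 2 4 6 / 6 1 5 4 2 3 / 2 3 4 6 1 5 / 3 4 6 1 5 2 / 5 2 1 3 6 4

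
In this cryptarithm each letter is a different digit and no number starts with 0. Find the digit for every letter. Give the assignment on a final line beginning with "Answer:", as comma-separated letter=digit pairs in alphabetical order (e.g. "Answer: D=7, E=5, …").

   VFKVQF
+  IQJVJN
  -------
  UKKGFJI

Step 1. [U] the sum has 7 digits but both addends have 6; that extra leading digit U is the final carry, namely 1 ⇒ U=1.
Step 2. [col 1: F + N ≡ I (mod 10)] several values work for I in column 1 (F + N ≡ I (mod 10), carry-in 0); try I=9 ⇒ I=9.
Step 3. [col 1: F + N ≡ I (mod 10)] column 1 (F + N ≡ I (mod 10), carry-in 0) doesn't pin F yet; pick F=6 and continue ⇒ F=6.
Step 4. [col 1: F + N ≡ I (mod 10)] in column 1 we have F+N≡I with carry-in 0; given F=6, I=9 and digits 1,6,9 already taken and all letters distinct, that pins N to 3, so N=3.
Step 5. [col 2: Q + J ≡ J (mod 10)] in column 2 we have Q+J≡J with carry-in 0; given nothing yet and digits 1,3,6,9 already taken and all letters distinct, that pins Q to 0 ⇒ Q=0.
Step 6. [col 2: Q + J ≡ J (mod 10)] column 2 (Q + J ≡ J (mod 10), carry-in 0) doesn't pin J yet; pick J=4 and continue. So J=4.
Step 7. [col 3: V + V ≡ F (mod 10)] column 3 reads V+V+carry(0)=F with F=6; with digits 0,1,3,4,6,9 already taken and all letters distinct, the only value for V is 8, so V=8.
Step 8. [col 4: K + J ≡ G (mod 10)] several values work for G in column 4 (K + J ≡ G (mod 10), carry-in 1); try G=2. So G=2.
Step 9. [col 4: K + J ≡ G (mod 10)] in column 4 we have K+J≡G with carry-in 1; given J=4, G=2 and digits 0,1,2,3,4,6,8,9 already taken and all letters distinct, that pins K to 7 ⇒ K=7.

Answer: F=6, G=2, I=9, J=4, K=7, N=3, Q=0, U=1, V=8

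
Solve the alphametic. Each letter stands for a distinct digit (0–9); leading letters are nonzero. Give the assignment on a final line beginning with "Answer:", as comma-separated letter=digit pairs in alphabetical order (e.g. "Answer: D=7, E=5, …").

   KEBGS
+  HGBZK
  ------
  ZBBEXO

Step 1. [col 1: S + K ≡ O (mod 10)] column 1 (S + K ≡ O (mod 10), carry-in 0) doesn't pin S yet; pick S=2 and continue ⇒ S=2.
Step 2. [col 1: S + K ≡ O (mod 10)] several values work for K in column 1 (S + K ≡ O (mod 10), carry-in 0); try K=8. So K=8.
Step 3. [col 1: S + K ≡ O (mod 10)] column 1 reads S+K+carry(0)=O with S=2, K=8; with digits 2,8 already taken and all letters distinct, the only value for O is 0, so O=0.
Step 4. [col 2: G + Z ≡ X (mod 10)] G=7 is one option consistent with column 2 (G + Z ≡ X (mod 10), carry-in 1) — take it ⇒ G=7.
Step 5. [col 2: G + Z ≡ X (mod 10)] column 2 (G + Z ≡ X (mod 10), carry-in 1) doesn't pin Z yet; pick Z=1 and continue. So Z=1.
Step 6. [col 2: G + Z ≡ X (mod 10)] column 2 reads G+Z+carry(1)=X with G=7, Z=1; with digits 0,1,2,7,8 already taken and all letters distinct, the only value for X is 9. So X=9.
Step 7. [col 3: B + B ≡ E (mod 10)] from column 3 (nothing yet, carry-in 0, digits 0,1,2,7,8,9 already taken and all letters distinct): B must equal 3, so B=3.
Step 8. [col 3: B + B ≡ E (mod 10)] column 3: given B=3, carry-in 0, and digits 0,1,2,3,7,8,9 already taken and all letters distinct, B+B≡E (mod 10) forces E=6. So E=6.
Step 9. [col 5: K + H ≡ B (mod 10)] from column 5 (K=8, B=3, carry-in 1, digits 0,1,2,3,6,7,8,9 already taken and all letters distinct): H must equal 4, so H=4.

Answer: B=3, E=6, G=7, H=4, K=8, O=0, S=2, X=9, Z=1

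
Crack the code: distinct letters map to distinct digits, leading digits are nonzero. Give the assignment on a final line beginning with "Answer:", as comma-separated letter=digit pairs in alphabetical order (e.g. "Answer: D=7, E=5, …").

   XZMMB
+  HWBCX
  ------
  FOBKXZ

Step 1. [col 1: B + X ≡ Z (mod 10)] no forcing yet in column 1 (carry-in 0); Z=0 is free and consistent — try it. So Z=0.
Step 2. [col 1: B + X ≡ Z (mod 10)] X=6 is one option consistent with column 1 (B + X ≡ Z (mod 10), carry-in 0) — take it. So X=6.
Step 3. [col 1: B + X ≡ Z (mod 10)] in column 1 we have B+X≡Z with carry-in 0; given X=6, Z=0 and digits 0,6 already taken and all letters distinct, that pins B to 4. So B=4.
Step 4. [col 2: M + C ≡ X (mod 10)] M=7 is one option consistent with column 2 (M + C ≡ X (mod 10), carry-in 1) — take it ⇒ M=7.
Step 5. [col 2: M + C ≡ X (mod 10)] column 2 reads M+C+carry(1)=X with M=7, X=6; with digits 0,4,6,7 already taken and all letters distinct, the only value for C is 8 ⇒ C=8.
Step 6. [col 3: M + B ≡ K (mod 10)] column 3: given M=7, B=4, carry-in 1, and digits 0,4,6,7,8 already taken and all letters distinct, M+B≡K (mod 10) forces K=2, so K=2.
Step 7. [F] adding two 5-digit numbers gives at most 5+1 digits, and here it does — F is that final carry and must be 1. So F=1.
Step 8. [col 4: Z + W ≡ B (mod 10)] in column 4 we have Z+W≡B with carry-in 1; given Z=0, B=4 and digits 0,1,2,4,6,7,8 already taken and all letters distinct, that pins W to 3, so W=3.
Step 9. [col 5: X + H ≡ O (mod 10)] column 5: given X=6, carry-in 0, and digits 0,1,2,3,4,6,7,8 already taken and all letters distinct, X+H≡O (mod 10) forces H=9 ⇒ H=9.
Step 10. [col 5: X + H ≡ O (mod 10)] column 5 reads X+H+carry(0)=O with X=6, H=9; with digits 0,1,2,3,4,6,7,8,9 already taken and all letters distinct, the only value for O is 5, so O=5.

Answer: B=4, C=8, F=1, H=9, K=2, M=7, O=5, W=3, X=6, Z=0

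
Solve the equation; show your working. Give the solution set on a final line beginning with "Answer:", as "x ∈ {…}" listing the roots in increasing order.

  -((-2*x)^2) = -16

Step 1. [-((-2*x)^2) = -16] flip signs both sides, so neg: (-2*x)^2 = 16.
Step 2. [(-2*x)^2 = 16] LHS squared, RHS 16 ≥ 0: apply √ (±) ⇒ sqrt: -2*x = 4 or -4.
Step 3. [-2*x = 4 or -4] leading coefficient -2: divide by -2, so div: x = -2 or 2.

Answer: x ∈ {-2, 2}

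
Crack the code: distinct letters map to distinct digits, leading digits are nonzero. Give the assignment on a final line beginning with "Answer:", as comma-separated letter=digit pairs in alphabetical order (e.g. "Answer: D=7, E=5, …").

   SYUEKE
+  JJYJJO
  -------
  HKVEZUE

Step 1. [col 1: E + O ≡ E (mod 10)] column 1: given nothing yet, carry-in 0, and all letters distinct, none taken yet, E+O≡E (mod 10) forces O=0 ⇒ O=0.
Step 2. [H] adding two 6-digit numbers gives at most 6+1 digits, and here it does — H is that final carry and must be 1. So H=1.
Step 3. [col 1: E + O ≡ E (mod 10)] no forcing yet in column 1 (carry-in 0); E=4 is free and consistent — try it, so E=4.
Step 4. [col 2: K + J ≡ U (mod 10)] no forcing yet in column 2 (carry-in 0); K=3 is free and consistent — try it ⇒ K=3.
Step 5. [col 2: K + J ≡ U (mod 10)] J=5 is one option consistent with column 2 (K + J ≡ U (mod 10), carry-in 0) — take it, so J=5.
Step 6. [col 2: K + J ≡ U (mod 10)] in column 2 we have K+J≡U with carry-in 0; given K=3, J=5 and digits 0,1,3,4,5 already taken and all letters distinct, that pins U to 8, so U=8.
Step 7. [col 3: E + J ≡ Z (mod 10)] column 3 reads E+J+carry(0)=Z with E=4, J=5; with digits 0,1,3,4,5,8 already taken and all letters distinct, the only value for Z is 9 ⇒ Z=9.
Step 8. [col 4: U + Y ≡ E (mod 10)] column 4 reads U+Y+carry(0)=E with U=8, E=4; with digits 0,1,3,4,5,8,9 already taken and all letters distinct, the only value for Y is 6. So Y=6.
Step 9. [col 5: Y + J ≡ V (mod 10)] column 5 reads Y+J+carry(1)=V with Y=6, J=5; with digits 0,1,3,4,5,6,8,9 already taken and all letters distinct, the only value for V is 2, so V=2.
Step 10. [col 6: S + J ≡ K (mod 10)] from column 6 (J=5, K=3, carry-in 1, digits 0,1,2,3,4,5,6,8,9 already taken and all letters distinct): S must equal 7. So S=7.

Answer: E=4, H=1, J=5, K=3, O=0, S=7, U=8, V=2, Y=6, Z=9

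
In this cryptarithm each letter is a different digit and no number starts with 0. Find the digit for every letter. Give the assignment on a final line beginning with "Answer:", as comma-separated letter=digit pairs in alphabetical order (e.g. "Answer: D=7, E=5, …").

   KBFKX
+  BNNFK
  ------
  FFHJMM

Step 1. [col 1: X + K ≡ M (mod 10)] K=8 is one option consistent with column 1 (X + K ≡ M (mod 10), carry-in 0) — take it. So K=8.
Step 2. [col 1: X + K ≡ M (mod 10)] no forcing yet in column 1 (carry-in 0); M=0 is free and consistent — try it ⇒ M=0.
Step 3. [F] the sum has 6 digits but both addends have 5; that extra leading digit F is the final carry, namely 1, so F=1.
Step 4. [col 1: X + K ≡ M (mod 10)] from column 1 (K=8, M=0, carry-in 0, digits 0,1,8 already taken and all letters distinct): X must equal 2, so X=2.
Step 5. [col 3: F + N ≡ J (mod 10)] several values work for N in column 3 (F + N ≡ J (mod 10), carry-in 1); try N=4, so N=4.
Step 6. [col 3: F + N ≡ J (mod 10)] in column 3 we have F+N≡J with carry-in 1; given F=1, N=4 and digits 0,1,2,4,8 already taken and all letters distinct, that pins J to 6 ⇒ J=6.
Step 7. [col 4: B + N ≡ H (mod 10)] several values work for H in column 4 (B + N ≡ H (mod 10), carry-in 0); try H=7. So H=7.
Step 8. [col 4: B + N ≡ H (mod 10)] column 4 reads B+N+carry(0)=H with N=4, H=7; with digits 0,1,2,4,6,7,8 already taken and all letters distinct, the only value for B is 3. So B=3.

Answer: B=3, F=1, H=7, J=6, K=8, M=0, N=4, X=2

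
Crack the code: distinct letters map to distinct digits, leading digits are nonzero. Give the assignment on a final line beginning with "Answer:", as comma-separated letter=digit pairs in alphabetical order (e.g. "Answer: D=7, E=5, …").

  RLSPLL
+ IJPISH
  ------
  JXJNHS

Step 1. [col 1: L + H ≡ S (mod 10)] H=3 is one option consistent with column 1 (L + H ≡ S (mod 10), carry-in 0) — take it ⇒ H=3.
Step 2. [col 1: L + H ≡ S (mod 10)] no forcing yet in column 1 (carry-in 0); S=8 is free and consistent — try it. So S=8.
Step 3. [col 1: L + H ≡ S (mod 10)] column 1 reads L+H+carry(0)=S with H=3, S=8; with digits 3,8 already taken and all letters distinct, the only value for L is 5 ⇒ L=5.
Step 4. [col 3: P + I ≡ N (mod 10)] column 3 (P + I ≡ N (mod 10), carry-in 1) doesn't pin P yet; pick P=6 and continue, so P=6.
Step 5. [col 3: P + I ≡ N (mod 10)] N=9 is one option consistent with column 3 (P + I ≡ N (mod 10), carry-in 1) — take it, so N=9.
Step 6. [col 3: P + I ≡ N (mod 10)] from column 3 (P=6, N=9, carry-in 1, digits 3,5,6,8,9 already taken and all letters distinct): I must equal 2. So I=2.
Step 7. [col 4: S + P ≡ J (mod 10)] column 4: given S=8, P=6, carry-in 0, and digits 2,3,5,6,8,9 already taken and all letters distinct, S+P≡J (mod 10) forces J=4 ⇒ J=4.
Step 8. [col 5: L + J ≡ X (mod 10)] column 5 reads L+J+carry(1)=X with L=5, J=4; with digits 2,3,4,5,6,8,9 already taken and all letters distinct, the only value for X is 0 ⇒ X=0.
Step 9. [col 6: R + I ≡ J (mod 10)] in column 6 we have R+I≡J with carry-in 1; given I=2, J=4 and digits 0,2,3,4,5,6,8,9 already taken and all letters distinct, that pins R to 1. So R=1.

Answer: H=3, I=2, J=4, L=5, N=9, P=6, R=1, S=8, X=0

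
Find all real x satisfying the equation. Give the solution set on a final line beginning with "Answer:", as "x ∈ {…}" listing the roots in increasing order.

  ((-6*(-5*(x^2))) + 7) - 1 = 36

Step 1. [((-6*(-5*(x^2))) + 7) - 1 = 36] add 1: x sits inside (… - 1), so sub: (-6*(-5*(x^2))) + 7 = 37.
Step 2. [(-6*(-5*(x^2))) + 7 = 37] 7 comes off first (subtract 7) ⇒ sub: -6*(-5*(x^2)) = 30.
Step 3. [-6*(-5*(x^2)) = 30] leading coefficient -6: divide by -6. So div: -5*(x^2) = -5.
Step 4. [-5*(x^2) = -5] divide by the outer -5. So div: x^2 = 1.
Step 5. [x^2 = 1] √ both sides: 1 ≥ 0 gives two branches. So sqrt: x = 1 or -1.

Answer: x ∈ {-1, 1}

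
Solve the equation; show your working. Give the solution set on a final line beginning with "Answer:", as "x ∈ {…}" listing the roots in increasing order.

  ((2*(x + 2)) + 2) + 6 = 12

Step 1. [((2*(x + 2)) + 2) + 6 = 12] the outer +6 inverts by subtracting 6, so sub: (2*(x + 2)) + 2 = 6.
Step 2. [(2*(x + 2)) + 2 = 6] +2 is outermost — subtract 2 both sides, so sub: 2*(x + 2) = 4.
Step 3. [2*(x + 2) = 4] 2 out front; divide by 2. So div: x + 2 = 2.
Step 4. [x + 2 = 2] +2 is outermost — subtract 2 both sides, so sub: x = 0.

Answer: x ∈ {0}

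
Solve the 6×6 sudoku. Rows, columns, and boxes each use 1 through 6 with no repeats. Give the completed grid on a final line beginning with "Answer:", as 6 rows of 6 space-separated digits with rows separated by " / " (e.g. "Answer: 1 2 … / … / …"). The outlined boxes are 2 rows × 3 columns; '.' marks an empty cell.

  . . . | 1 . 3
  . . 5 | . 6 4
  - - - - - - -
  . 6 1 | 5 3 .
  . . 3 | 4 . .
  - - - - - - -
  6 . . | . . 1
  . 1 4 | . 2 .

Step 1. [r6c6∈{5,6}] r6c6 is the only open cell in col 6 admitting 5 ⇒ r6c6=5.
Step 2. [r6c1∈{3}] r6c1's peers cover all but 3. So r6c1=3.
Step 3. [r3c6∈{2}] only 2 remains possible at r3c6 ⇒ r3c6=2.
Step 4. [r1c2∈{2,4}] across col 2, 4 lands solely at r1c2 ⇒ r1c2=4.
Step 5. [r1c1∈{2}] r1c1 has the single candidate 2 ⇒ r1c1=2.
Step 6. [r4c2∈{2,5}] across row 4, 2 lands solely at r4c2. So r4c2=2.
Step 7. [r1c3∈{6}] r1c3's peers cover all but 6. So r1c3=6.
Step 8. [r2c2∈{3}] only 3 remains possible at r2c2, so r2c2=3.
Step 9. [r6c4∈{6}] r6c4 is down to just 6 ⇒ r6c4=6.
Step 10. [r4c6∈{6}] r4c6 is down to just 6, so r4c6=6.
Step 11. [r4c1∈{5}] only 5 remains possible at r4c1, so r4c1=5.
Step 12. [r4c5∈{1}] r4c5 has the single candidate 1 ⇒ r4c5=1.
Step 13. [r2c1∈{1}] r2c1 is down to just 1, so r2c1=1.
Step 14. [r3c1∈{4}] r3c1 has the single candidate 4 ⇒ r3c1=4.
Step 15. [r2c4∈{2}] r2c4 is down to just 2, so r2c4=2.
Step 16. [r5c3∈{2}] nothing but 2 survives at r5c3, so r5c3=2.
Step 17. [r1c5∈{5}] only 5 remains possible at r1c5 ⇒ r1c5=5.
Step 18. [r5c5∈{4}] r5c5's peers cover all but 4 ⇒ r5c5=4.
Step 19. [r5c4∈{3}] r5c4 has the single candidate 3 ⇒ r5c4=3.
Step 20. [r5c2∈{5}] only 5 remains possible at r5c2, so r5c2=5.

Answer: 2 4 6 1 5 3 / 1 3 5 2 6 4 / 4 6 1 5 3 2 / 5 2 3 4 1 6 / 6 5 2 3 4 1 / 3 1 4 6 2 5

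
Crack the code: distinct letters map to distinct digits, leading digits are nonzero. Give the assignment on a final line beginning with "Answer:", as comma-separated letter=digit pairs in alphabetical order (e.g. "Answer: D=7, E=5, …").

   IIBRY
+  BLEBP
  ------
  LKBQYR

Step 1. [col 1: Y + P ≡ R (mod 10)] no forcing yet in column 1 (carry-in 0); P=2 is free and consistent — try it ⇒ P=2.
Step 2. [L] the sum has 6 digits but both addends have 5; that extra leading digit L is the final carry, namely 1. So L=1.
Step 3. [col 1: Y + P ≡ R (mod 10)] several values work for Y in column 1 (Y + P ≡ R (mod 10), carry-in 0); try Y=4, so Y=4.
Step 4. [col 1: Y + P ≡ R (mod 10)] in column 1 we have Y+P≡R with carry-in 0; given Y=4, P=2 and digits 1,2,4 already taken and all letters distinct, that pins R to 6. So R=6.
Step 5. [col 2: R + B ≡ Y (mod 10)] column 2 reads R+B+carry(0)=Y with R=6, Y=4; with digits 1,2,4,6 already taken and all letters distinct, the only value for B is 8 ⇒ B=8.
Step 6. [col 3: B + E ≡ Q (mod 10)] column 3 reads B+E+carry(1)=Q with B=8; with digits 1,2,4,6,8 already taken and all letters distinct, the only value for E is 0, so E=0.
Step 7. [col 3: B + E ≡ Q (mod 10)] from column 3 (B=8, E=0, carry-in 1, digits 0,1,2,4,6,8 already taken and all letters distinct): Q must equal 9 ⇒ Q=9.
Step 8. [col 4: I + L ≡ B (mod 10)] from column 4 (L=1, B=8, carry-in 0, digits 0,1,2,4,6,8,9 already taken and all letters distinct): I must equal 7, so I=7.
Step 9. [col 5: I + B ≡ K (mod 10)] column 5: given I=7, B=8, carry-in 0, and digits 0,1,2,4,6,7,8,9 already taken and all letters distinct, I+B≡K (mod 10) forces K=5, so K=5.

Answer: B=8, E=0, I=7, K=5, L=1, P=2, Q=9, R=6, Y=4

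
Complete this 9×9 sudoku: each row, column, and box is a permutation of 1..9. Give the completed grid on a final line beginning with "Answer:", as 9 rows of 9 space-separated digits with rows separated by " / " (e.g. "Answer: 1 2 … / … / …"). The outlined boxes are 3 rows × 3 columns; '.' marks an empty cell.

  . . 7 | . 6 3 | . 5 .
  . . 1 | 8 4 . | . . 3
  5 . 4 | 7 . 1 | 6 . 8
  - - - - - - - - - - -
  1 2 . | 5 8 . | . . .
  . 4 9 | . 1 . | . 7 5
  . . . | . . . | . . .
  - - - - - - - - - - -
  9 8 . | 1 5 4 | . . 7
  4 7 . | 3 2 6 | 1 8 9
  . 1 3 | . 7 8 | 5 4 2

Step 1. [r4c3∈{6}] r4c3 has the single candidate 6, so r4c3=6.
Step 2. [r5c6∈{2}] nothing but 2 survives at r5c6. So r5c6=2.
Step 3. [r6c8∈{1,2,3,6,9}] in col 8, 1 fits only at r6c8. So r6c8=1.
Step 4. [r6c7∈{2,3,4,8,9}] in row 6, 2 fits only at r6c7, so r6c7=2.
Step 5. [r3c5∈{9}] r3c5's peers cover all but 9 ⇒ r3c5=9.
Step 6. [r6c4∈{4,6,9}] in col 4, 4 fits only at r6c4, so r6c4=4.
Step 7. [r6c1∈{3,7,8}] r6c1 is the only open cell in col 1 admitting 7. So r6c1=7.
Step 8. [r5c1∈{3,8}] across col 1, 3 lands solely at r5c1, so r5c1=3.
Step 9. [r7c7∈{3}] only 3 remains possible at r7c7 ⇒ r7c7=3.
Step 10. [r1c2∈{9}] r1c2 has the single candidate 9 ⇒ r1c2=9.
Step 11. [r1c7∈{4}] nothing but 4 survives at r1c7 ⇒ r1c7=4.
Step 12. [r4c7∈{9}] nothing but 9 survives at r4c7, so r4c7=9.
Step 13. [r9c1∈{6}] only 6 remains possible at r9c1, so r9c1=6.
Step 14. [r2c1∈{2}] nothing but 2 survives at r2c1 ⇒ r2c1=2.
Step 15. [r6c2∈{5}] r6c2 is down to just 5 ⇒ r6c2=5.
Step 16. [r4c9∈{4}] r4c9's peers cover all but 4, so r4c9=4.
Step 17. [r5c4∈{6}] r5c4 has the single candidate 6 ⇒ r5c4=6.
Step 18. [r3c2∈{3}] r3c2 has the single candidate 3, so r3c2=3.
Step 19. [r2c6∈{5}] r2c6 is down to just 5, so r2c6=5.
Step 20. [r1c9∈{1}] nothing but 1 survives at r1c9, so r1c9=1.
Step 21. [r6c6∈{9}] r6c6 is down to just 9 ⇒ r6c6=9.
Step 22. [r2c7∈{7}] r2c7 has the single candidate 7. So r2c7=7.
Step 23. [r3c8∈{2}] r3c8 has the single candidate 2 ⇒ r3c8=2.
Step 24. [r6c5∈{3}] nothing but 3 survives at r6c5, so r6c5=3.
Step 25. [r4c6∈{7}] r4c6 has the single candidate 7 ⇒ r4c6=7.
Step 26. [r4c8∈{3}] r4c8's peers cover all but 3, so r4c8=3.
Step 27. [r9c4∈{9}] r9c4 is down to just 9 ⇒ r9c4=9.
Step 28. [r5c7∈{8}] nothing but 8 survives at r5c7. So r5c7=8.
Step 29. [r6c3∈{8}] r6c3 has the single candidate 8, so r6c3=8.
Step 30. [r8c3∈{5}] nothing but 5 survives at r8c3. So r8c3=5.
Step 31. [r1c1∈{8}] only 8 remains possible at r1c1, so r1c1=8.
Step 32. [r2c8∈{9}] r2c8 is down to just 9. So r2c8=9.
Step 33. [r1c4∈{2}] r1c4 is down to just 2, so r1c4=2.
Step 34. [r7c3∈{2}] r7c3 has the single candidate 2. So r7c3=2.
Step 35. [r7c8∈{6}] r7c8 is down to just 6 ⇒ r7c8=6.
Step 36. [r2c2∈{6}] r2c2 has the single candidate 6 ⇒ r2c2=6.
Step 37. [r6c9∈{6}] nothing but 6 survives at r6c9 ⇒ r6c9=6.

Answer: 8 9 7 2 6 3 4 5 1 / 2 6 1 8 4 5 7 9 3 / 5 3 4 7 9 1 6 2 8 / 1 2 6 5 8 7 9 3 4 / 3 4 9 6 1 2 8 7 5 / 7 5 8 4 3 9 2 1 6 / 9 8 2 1 5 4 3 6 7 / 4 7 5 3 2 6 1 8 9 / 6 1 3 9 7 8 5 4 2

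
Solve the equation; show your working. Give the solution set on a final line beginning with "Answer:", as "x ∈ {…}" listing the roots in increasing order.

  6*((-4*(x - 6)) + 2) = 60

Step 1. [6*((-4*(x - 6)) + 2) = 60] divide by the outer 6 ⇒ div: (-4*(x - 6)) + 2 = 10.
Step 2. [(-4*(x - 6)) + 2 = 10] peel the +2: subtract 2 from each side. So sub: -4*(x - 6) = 8.
Step 3. [-4*(x - 6) = 8] leading coefficient -4: divide by -4. So div: x - 6 = -2.
Step 4. [x - 6 = -2] the outer -6 inverts by adding 6. So sub: x = 4.

Answer: x ∈ {4}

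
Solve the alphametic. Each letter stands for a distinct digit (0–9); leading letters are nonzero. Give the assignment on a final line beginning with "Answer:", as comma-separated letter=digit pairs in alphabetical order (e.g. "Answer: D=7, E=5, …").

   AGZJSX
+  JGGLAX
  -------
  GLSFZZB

Step 1. [col 1: X + X ≡ B (mod 10)] column 1 (X + X ≡ B (mod 10), carry-in 0) doesn't pin X yet; pick X=8 and continue. So X=8.
Step 2. [G] adding two 6-digit numbers gives at most 6+1 digits, and here it does — G is that final carry and must be 1. So G=1.
Step 3. [col 1: X + X ≡ B (mod 10)] column 1: given X=8, carry-in 0, and digits 1,8 already taken and all letters distinct, X+X≡B (mod 10) forces B=6 ⇒ B=6.
Step 4. [col 2: S + A ≡ Z (mod 10)] no forcing yet in column 2 (carry-in 1); S=3 is free and consistent — try it. So S=3.
Step 5. [col 2: S + A ≡ Z (mod 10)] no forcing yet in column 2 (carry-in 1); Z=9 is free and consistent — try it, so Z=9.
Step 6. [col 2: S + A ≡ Z (mod 10)] in column 2 we have S+A≡Z with carry-in 1; given S=3, Z=9 and digits 1,3,6,8,9 already taken and all letters distinct, that pins A to 5 ⇒ A=5.
Step 7. [col 3: J + L ≡ Z (mod 10)] column 3 (J + L ≡ Z (mod 10), carry-in 0) doesn't pin J yet; pick J=7 and continue ⇒ J=7.
Step 8. [col 3: J + L ≡ Z (mod 10)] in column 3 we have J+L≡Z with carry-in 0; given J=7, Z=9 and digits 1,3,5,6,7,8,9 already taken and all letters distinct, that pins L to 2, so L=2.
Step 9. [col 4: Z + G ≡ F (mod 10)] column 4 reads Z+G+carry(0)=F with Z=9, G=1; with digits 1,2,3,5,6,7,8,9 already taken and all letters distinct, the only value for F is 0 ⇒ F=0.

Answer: A=5, B=6, F=0, G=1, J=7, L=2, S=3, X=8, Z=9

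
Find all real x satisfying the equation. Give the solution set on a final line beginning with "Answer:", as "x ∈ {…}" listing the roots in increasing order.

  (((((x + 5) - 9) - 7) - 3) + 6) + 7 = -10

Step 1. [(((((x + 5) - 9) - 7) - 3) + 6) + 7 = -10] the outer +7 inverts by subtracting 7, so sub: ((((x + 5) - 9) - 7) - 3) + 6 = -17.
Step 2. [((((x + 5) - 9) - 7) - 3) + 6 = -17] 6 comes off first (subtract 6) ⇒ sub: (((x + 5) - 9) - 7) - 3 = -23.
Step 3. [(((x + 5) - 9) - 7) - 3 = -23] 3 comes off first (add 3) ⇒ sub: ((x + 5) - 9) - 7 = -20.
Step 4. [((x + 5) - 9) - 7 = -20] -7 is outermost — add 7 both sides, so sub: (x + 5) - 9 = -13.
Step 5. [(x + 5) - 9 = -13] peel the -9: add 9 from each side, so sub: x + 5 = -4.
Step 6. [x + 5 = -4] the outer +5 inverts by subtracting 5 ⇒ sub: x = -9.

Answer: x ∈ {-9}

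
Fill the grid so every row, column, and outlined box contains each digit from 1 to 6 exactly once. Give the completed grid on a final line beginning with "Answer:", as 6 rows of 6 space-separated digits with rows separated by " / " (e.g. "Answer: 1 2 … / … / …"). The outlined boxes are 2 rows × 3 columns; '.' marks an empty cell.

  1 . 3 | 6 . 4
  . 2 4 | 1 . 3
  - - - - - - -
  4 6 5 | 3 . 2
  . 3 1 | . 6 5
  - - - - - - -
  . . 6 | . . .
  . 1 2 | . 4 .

Step 1. [r5c5∈{1,2,3,5}] across col 5, 3 lands solely at r5c5, so r5c5=3.
Step 2. [r5c1∈{5}] r5c1 is down to just 5 ⇒ r5c1=5.
Step 3. [r1c2∈{5}] only 5 remains possible at r1c2. So r1c2=5.
Step 4. [r3c5∈{1}] r3c5 is down to just 1. So r3c5=1.
Step 5. [r4c4∈{4}] r4c4 has the single candidate 4, so r4c4=4.
Step 6. [r5c6∈{1}] nothing but 1 survives at r5c6 ⇒ r5c6=1.
Step 7. [r5c2∈{4}] r5c2 has the single candidate 4. So r5c2=4.
Step 8. [r4c1∈{2}] only 2 remains possible at r4c1. So r4c1=2.
Step 9. [r6c6∈{6}] r6c6 is down to just 6. So r6c6=6.
Step 10. [r6c4∈{5}] nothing but 5 survives at r6c4, so r6c4=5.
Step 11. [r5c4∈{2}] r5c4's peers cover all but 2. So r5c4=2.
Step 12. [r2c5∈{5}] r2c5's peers cover all but 5 ⇒ r2c5=5.
Step 13. [r1c5∈{2}] r1c5 has the single candidate 2, so r1c5=2.
Step 14. [r2c1∈{6}] r2c1 is down to just 6. So r2c1=6.
Step 15. [r6c1∈{3}] r6c1 is down to just 3 ⇒ r6c1=3.

Answer: 1 5 3 6 2 4 / 6 2 4 1 5 3 / 4 6 5 3 1 2 / 2 3 1 4 6 5 / 5 4 6 2 3 1 / 3 1 2 5 4 6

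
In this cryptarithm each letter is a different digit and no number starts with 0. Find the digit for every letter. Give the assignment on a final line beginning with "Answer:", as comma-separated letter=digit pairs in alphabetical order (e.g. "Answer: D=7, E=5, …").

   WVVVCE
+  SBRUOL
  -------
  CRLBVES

Step 1. [C] C is the leading digit of a 7-digit sum of two 6-digit numbers; the final carry is exactly 1 ⇒ C=1.
Step 2. [col 1: E + L ≡ S (mod 10)] E=5 is one option consistent with column 1 (E + L ≡ S (mod 10), carry-in 0) — take it ⇒ E=5.
Step 3. [col 1: E + L ≡ S (mod 10)] no forcing yet in column 1 (carry-in 0); L=2 is free and consistent — try it. So L=2.
Step 4. [col 1: E + L ≡ S (mod 10)] from column 1 (E=5, L=2, carry-in 0, digits 1,2,5 already taken and all letters distinct): S must equal 7 ⇒ S=7.
Step 5. [col 2: C + O ≡ E (mod 10)] column 2: given C=1, E=5, carry-in 0, and digits 1,2,5,7 already taken and all letters distinct, C+O≡E (mod 10) forces O=4. So O=4.
Step 6. [col 3: V + U ≡ V (mod 10)] column 3 reads V+U+carry(0)=V with nothing yet; with digits 1,2,4,5,7 already taken and all letters distinct, the only value for U is 0 ⇒ U=0.
Step 7. [col 3: V + U ≡ V (mod 10)] column 3 (V + U ≡ V (mod 10), carry-in 0) doesn't pin V yet; pick V=3 and continue ⇒ V=3.
Step 8. [col 4: V + R ≡ B (mod 10)] column 4: given V=3, carry-in 0, and digits 0,1,2,3,4,5,7 already taken and all letters distinct, V+R≡B (mod 10) forces R=6 ⇒ R=6.
Step 9. [col 4: V + R ≡ B (mod 10)] column 4 reads V+R+carry(0)=B with V=3, R=6; with digits 0,1,2,3,4,5,6,7 already taken and all letters distinct, the only value for B is 9. So B=9.
Step 10. [col 6: W + S ≡ R (mod 10)] in column 6 we have W+S≡R with carry-in 1; given S=7, R=6 and digits 0,1,2,3,4,5,6,7,9 already taken and all letters distinct, that pins W to 8. So W=8.

Answer: B=9, C=1, E=5, L=2, O=4, R=6, S=7, U=0, V=3, W=8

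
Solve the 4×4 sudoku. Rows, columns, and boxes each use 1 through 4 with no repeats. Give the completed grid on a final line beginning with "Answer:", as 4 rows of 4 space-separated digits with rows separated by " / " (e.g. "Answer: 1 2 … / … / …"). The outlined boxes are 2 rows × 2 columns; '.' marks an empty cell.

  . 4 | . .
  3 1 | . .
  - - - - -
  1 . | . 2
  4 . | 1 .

Step 1. [r4c4∈{3}] r4c4's peers cover all but 3. So r4c4=3.
Step 2. [r2c3∈{2,4}] 2 has one home in row 2: r2c3, so r2c3=2.
Step 3. [r1c1∈{2}] r1c1's peers cover all but 2. So r1c1=2.
Step 4. [r4c2∈{2}] r4c2 has the single candidate 2 ⇒ r4c2=2.
Step 5. [r1c4∈{1}] r1c4's peers cover all but 1 ⇒ r1c4=1.
Step 6. [r2c4∈{4}] r2c4's peers cover all but 4 ⇒ r2c4=4.
Step 7. [r3c2∈{3}] only 3 remains possible at r3c2. So r3c2=3.
Step 8. [r3c3∈{4}] nothing but 4 survives at r3c3, so r3c3=4.
Step 9. [r1c3∈{3}] r1c3 has the single candidate 3 ⇒ r1c3=3.

Answer: 2 4 3 1 / 3 1 2 4 / 1 3 4 2 / 4 2 1 3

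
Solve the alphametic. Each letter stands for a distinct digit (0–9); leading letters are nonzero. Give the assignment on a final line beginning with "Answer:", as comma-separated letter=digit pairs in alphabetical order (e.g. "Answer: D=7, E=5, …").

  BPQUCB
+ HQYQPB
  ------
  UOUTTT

Step 1. [col 1: B + B ≡ T (mod 10)] several values work for T in column 1 (B + B ≡ T (mod 10), carry-in 0); try T=2. So T=2.
Step 2. [col 1: B + B ≡ T (mod 10)] no forcing yet in column 1 (carry-in 0); B=1 is free and consistent — try it. So B=1.
Step 3. [col 2: C + P ≡ T (mod 10)] column 2 (C + P ≡ T (mod 10), carry-in 0) doesn't pin P yet; pick P=7 and continue. So P=7.
Step 4. [col 2: C + P ≡ T (mod 10)] from column 2 (P=7, T=2, carry-in 0, digits 1,2,7 already taken and all letters distinct): C must equal 5 ⇒ C=5.
Step 5. [col 3: U + Q ≡ T (mod 10)] no forcing yet in column 3 (carry-in 1); Q=3 is free and consistent — try it, so Q=3.
Step 6. [col 3: U + Q ≡ T (mod 10)] in column 3 we have U+Q≡T with carry-in 1; given Q=3, T=2 and digits 1,2,3,5,7 already taken and all letters distinct, that pins U to 8. So U=8.
Step 7. [col 4: Q + Y ≡ U (mod 10)] column 4 reads Q+Y+carry(1)=U with Q=3, U=8; with digits 1,2,3,5,7,8 already taken and all letters distinct, the only value for Y is 4 ⇒ Y=4.
Step 8. [col 5: P + Q ≡ O (mod 10)] in column 5 we have P+Q≡O with carry-in 0; given P=7, Q=3 and digits 1,2,3,4,5,7,8 already taken and all letters distinct, that pins O to 0 ⇒ O=0.
Step 9. [col 6: B + H ≡ U (mod 10)] from column 6 (B=1, U=8, carry-in 1, digits 0,1,2,3,4,5,7,8 already taken and all letters distinct): H must equal 6. So H=6.

Answer: B=1, C=5, H=6, O=0, P=7, Q=3, T=2, U=8, Y=4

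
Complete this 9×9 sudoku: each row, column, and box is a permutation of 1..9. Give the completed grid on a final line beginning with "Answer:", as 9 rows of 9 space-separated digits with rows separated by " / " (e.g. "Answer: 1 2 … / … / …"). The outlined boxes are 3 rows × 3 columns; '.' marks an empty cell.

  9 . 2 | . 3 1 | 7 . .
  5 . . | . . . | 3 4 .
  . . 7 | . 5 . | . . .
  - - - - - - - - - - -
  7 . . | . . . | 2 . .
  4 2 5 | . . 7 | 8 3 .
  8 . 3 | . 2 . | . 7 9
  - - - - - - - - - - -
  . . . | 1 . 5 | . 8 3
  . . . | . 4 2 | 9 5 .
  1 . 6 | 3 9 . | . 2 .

Step 1. [r3c1∈{3,6}] across col 1, 6 lands solely at r3c1. So r3c1=6.
Step 2. [r8c9∈{1,6,7}] in row 8, 1 fits only at r8c9, so r8c9=1.
Step 3. [r8c4∈{6,7,8}] in row 8, 6 fits only at r8c4. So r8c4=6.
Step 4. [r5c9∈{6}] r5c9 is down to just 6, so r5c9=6.
Step 5. [r4c8∈{1}] r4c8's peers cover all but 1 ⇒ r4c8=1.
Step 6. [r3c2∈{1,3,4,8}] across row 3, 3 lands solely at r3c2 ⇒ r3c2=3.
Step 7. [r4c3∈{9}] r4c3 has the single candidate 9. So r4c3=9.
Step 8. [r9c6∈{8}] r9c6 has the single candidate 8. So r9c6=8.
Step 9. [r1c2∈{4,8}] in box 1, 4 fits only at r1c2. So r1c2=4.
Step 10. [r1c4∈{8}] r1c4's peers cover all but 8. So r1c4=8.
Step 11. [r6c7∈{4,5}] 5 has one home in col 7: r6c7. So r6c7=5.
Step 12. [r6c4∈{4}] nothing but 4 survives at r6c4. So r6c4=4.
Step 13. [r6c6∈{6}] r6c6 is down to just 6 ⇒ r6c6=6.
Step 14. [r2c6∈{9}] r2c6 has the single candidate 9. So r2c6=9.
Step 15. [r8c2∈{7,8}] in row 8, 7 fits only at r8c2. So r8c2=7.
Step 16. [r2c2∈{1,8}] across col 2, 8 lands solely at r2c2 ⇒ r2c2=8.
Step 17. [r2c9∈{2}] r2c9 is down to just 2. So r2c9=2.
Step 18. [r9c7∈{4}] r9c7 is down to just 4, so r9c7=4.
Step 19. [r7c5∈{7}] r7c5's peers cover all but 7 ⇒ r7c5=7.
Step 20. [r7c2∈{9}] only 9 remains possible at r7c2 ⇒ r7c2=9.
Step 21. [r9c9∈{7}] r9c9's peers cover all but 7, so r9c9=7.
Step 22. [r6c2∈{1}] only 1 remains possible at r6c2, so r6c2=1.
Step 23. [r2c5∈{6}] r2c5 has the single candidate 6, so r2c5=6.
Step 24. [r4c6∈{3}] nothing but 3 survives at r4c6 ⇒ r4c6=3.
Step 25. [r4c2∈{6}] r4c2 has the single candidate 6 ⇒ r4c2=6.
Step 26. [r4c5∈{8}] r4c5 has the single candidate 8 ⇒ r4c5=8.
Step 27. [r7c7∈{6}] nothing but 6 survives at r7c7 ⇒ r7c7=6.
Step 28. [r1c9∈{5}] r1c9's peers cover all but 5 ⇒ r1c9=5.
Step 29. [r8c1∈{3}] nothing but 3 survives at r8c1, so r8c1=3.
Step 30. [r7c1∈{2}] r7c1 is down to just 2, so r7c1=2.
Step 31. [r3c7∈{1}] r3c7 has the single candidate 1. So r3c7=1.
Step 32. [r3c4∈{2}] nothing but 2 survives at r3c4. So r3c4=2.
Step 33. [r5c5∈{1}] r5c5's peers cover all but 1 ⇒ r5c5=1.
Step 34. [r4c9∈{4}] r4c9 is down to just 4. So r4c9=4.
Step 35. [r5c4∈{9}] r5c4 has the single candidate 9 ⇒ r5c4=9.
Step 36. [r3c8∈{9}] nothing but 9 survives at r3c8. So r3c8=9.
Step 37. [r1c8∈{6}] r1c8's peers cover all but 6 ⇒ r1c8=6.
Step 38. [r3c9∈{8}] r3c9 is down to just 8, so r3c9=8.
Step 39. [r4c4∈{5}] r4c4's peers cover all but 5, so r4c4=5.
Step 40. [r3c6∈{4}] r3c6 has the single candidate 4, so r3c6=4.
Step 41. [r2c4∈{7}] r2c4 is down to just 7 ⇒ r2c4=7.
Step 42. [r7c3∈{4}] nothing but 4 survives at r7c3 ⇒ r7c3=4.
Step 43. [r8c3∈{8}] nothing but 8 survives at r8c3 ⇒ r8c3=8.
Step 44. [r9c2∈{5}] nothing but 5 survives at r9c2. So r9c2=5.
Step 45. [r2c3∈{1}] r2c3 is down to just 1 ⇒ r2c3=1.

Answer: 9 4 2 8 3 1 7 6 5 / 5 8 1 7 6 9 3 4 2 / 6 3 7 2 5 4 1 9 8 / 7 6 9 5 8 3 2 1 4 / 4 2 5 9 1 7 8 3 6 / 8 1 3 4 2 6 5 7 9 / 2 9 4 1 7 5 6 8 3 / 3 7 8 6 4 2 9 5 1 / 1 5 6 3 9 8 4 2 7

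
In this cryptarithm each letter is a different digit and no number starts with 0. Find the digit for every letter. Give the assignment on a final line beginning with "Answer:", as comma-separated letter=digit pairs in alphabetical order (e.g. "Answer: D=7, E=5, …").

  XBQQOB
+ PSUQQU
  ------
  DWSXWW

Step 1. [col 1: B + U ≡ W (mod 10)] no forcing yet in column 1 (carry-in 0); B=3 is free and consistent — try it. So B=3.
Step 2. [col 1: B + U ≡ W (mod 10)] column 1 (B + U ≡ W (mod 10), carry-in 0) doesn't pin U yet; pick U=1 and continue ⇒ U=1.
Step 3. [col 1: B + U ≡ W (mod 10)] column 1 reads B+U+carry(0)=W with B=3, U=1; with digits 1,3 already taken and all letters distinct, the only value for W is 4, so W=4.
Step 4. [col 2: O + Q ≡ W (mod 10)] no forcing yet in column 2 (carry-in 0); O=6 is free and consistent — try it ⇒ O=6.
Step 5. [col 2: O + Q ≡ W (mod 10)] column 2 reads O+Q+carry(0)=W with O=6, W=4; with digits 1,3,4,6 already taken and all letters distinct, the only value for Q is 8, so Q=8.
Step 6. [col 3: Q + Q ≡ X (mod 10)] in column 3 we have Q+Q≡X with carry-in 1; given Q=8 and digits 1,3,4,6,8 already taken and all letters distinct, that pins X to 7, so X=7.
Step 7. [col 4: Q + U ≡ S (mod 10)] from column 4 (Q=8, U=1, carry-in 1, digits 1,3,4,6,7,8 already taken and all letters distinct): S must equal 0 ⇒ S=0.
Step 8. [col 6: X + P ≡ D (mod 10)] several values work for P in column 6 (X + P ≡ D (mod 10), carry-in 0); try P=2. So P=2.
Step 9. [col 6: X + P ≡ D (mod 10)] from column 6 (X=7, P=2, carry-in 0, digits 0,1,2,3,4,6,7,8 already taken and all letters distinct): D must equal 9 ⇒ D=9.

Answer: B=3, D=9, O=6, P=2, Q=8, S=0, U=1, W=4, X=7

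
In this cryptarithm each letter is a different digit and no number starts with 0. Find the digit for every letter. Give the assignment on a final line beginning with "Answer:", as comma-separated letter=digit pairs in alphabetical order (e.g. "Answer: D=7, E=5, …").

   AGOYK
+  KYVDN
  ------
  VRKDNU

Step 1. [col 1: K + N ≡ U (mod 10)] K=8 is one option consistent with column 1 (K + N ≡ U (mod 10), carry-in 0) — take it. So K=8.
Step 2. [col 1: K + N ≡ U (mod 10)] several values work for N in column 1 (K + N ≡ U (mod 10), carry-in 0); try N=2 ⇒ N=2.
Step 3. [col 1: K + N ≡ U (mod 10)] from column 1 (K=8, N=2, carry-in 0, digits 2,8 already taken and all letters distinct): U must equal 0. So U=0.
Step 4. [col 2: Y + D ≡ N (mod 10)] D=6 is one option consistent with column 2 (Y + D ≡ N (mod 10), carry-in 1) — take it, so D=6.
Step 5. [col 2: Y + D ≡ N (mod 10)] from column 2 (D=6, N=2, carry-in 1, digits 0,2,6,8 already taken and all letters distinct): Y must equal 5, so Y=5.
Step 6. [col 3: O + V ≡ D (mod 10)] column 3 (O + V ≡ D (mod 10), carry-in 1) doesn't pin O yet; pick O=4 and continue ⇒ O=4.
Step 7. [col 3: O + V ≡ D (mod 10)] column 3: given O=4, D=6, carry-in 1, and digits 0,2,4,5,6,8 already taken and all letters distinct, O+V≡D (mod 10) forces V=1. So V=1.
Step 8. [col 4: G + Y ≡ K (mod 10)] in column 4 we have G+Y≡K with carry-in 0; given Y=5, K=8 and digits 0,1,2,4,5,6,8 already taken and all letters distinct, that pins G to 3 ⇒ G=3.
Step 9. [col 5: A + K ≡ R (mod 10)] in column 5 we have A+K≡R with carry-in 0; given K=8 and digits 0,1,2,3,4,5,6,8 already taken and all letters distinct, that pins A to 9, so A=9.
Step 10. [col 5: A + K ≡ R (mod 10)] column 5: given A=9, K=8, carry-in 0, and digits 0,1,2,3,4,5,6,8,9 already taken and all letters distinct, A+K≡R (mod 10) forces R=7, so R=7.

Answer: A=9, D=6, G=3, K=8, N=2, O=4, R=7, U=0, V=1, Y=5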